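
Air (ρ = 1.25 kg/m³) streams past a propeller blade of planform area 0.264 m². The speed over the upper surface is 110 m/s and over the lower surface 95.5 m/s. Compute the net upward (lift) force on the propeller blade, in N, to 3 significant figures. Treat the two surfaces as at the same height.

F ≈ 492 N

The faster flow above has the lower pressure; Bernoulli (same height) gives ΔP = ½ρ(v_up² − v_low²).
ΔP = ½·1.25·(110² − 95.5²) = 1860 Pa.
Lift = ΔP · A = 1860 × 0.264 = 492 N.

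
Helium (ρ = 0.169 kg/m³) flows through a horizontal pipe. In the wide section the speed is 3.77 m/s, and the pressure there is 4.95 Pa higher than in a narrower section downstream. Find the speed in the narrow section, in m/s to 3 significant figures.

Along the level pipe P + ½ρv² is conserved, hence v₂² = v₁² + 2(P₁ − P₂)/ρ.
v₂ = √(3.77² + 2·4.95/0.169) = √(14.2 + 58.6) = 8.53 m/s.

8.53 m/s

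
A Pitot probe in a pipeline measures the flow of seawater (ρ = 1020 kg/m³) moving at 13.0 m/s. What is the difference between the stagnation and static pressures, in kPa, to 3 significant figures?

At the stagnation point the flow is brought to rest, so Bernoulli gives P_stag − P_static = ½ρv².
ΔP = ½·1020·13.0² = 86200 Pa.

ΔP ≈ 86.2 kPa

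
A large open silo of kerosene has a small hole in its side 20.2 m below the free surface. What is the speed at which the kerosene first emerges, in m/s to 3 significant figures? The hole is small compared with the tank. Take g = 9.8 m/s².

Torricelli's result v = √(2gh) gives v = √(2·9.8·20.2) = 19.9 m/s.

v ≈ 19.9 m/s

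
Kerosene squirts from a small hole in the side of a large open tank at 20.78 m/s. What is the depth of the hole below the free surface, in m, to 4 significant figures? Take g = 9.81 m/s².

Torricelli: v = √(2gh), so h = v²/(2g).
h = 20.78²/(2·9.81) = 431.8/19.62 = 22.01 m.

h ≈ 22.01 m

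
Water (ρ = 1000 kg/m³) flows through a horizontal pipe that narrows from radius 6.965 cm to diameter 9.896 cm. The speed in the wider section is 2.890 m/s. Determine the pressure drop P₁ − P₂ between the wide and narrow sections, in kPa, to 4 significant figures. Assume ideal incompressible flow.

Continuity gives A₁v₁ = A₂v₂, so v₂ = (152.4 cm²)/(76.91 cm²) × 2.890 m/s = 5.726 m/s.
With no height change, Bernoulli's equation is P₁ + ½ρv₁² = P₂ + ½ρv₂².
P₁ − P₂ = ½·1000·(5.726² − 2.890²) = ½·1000·24.44 = 12220 Pa.

ΔP ≈ 12.22 kPa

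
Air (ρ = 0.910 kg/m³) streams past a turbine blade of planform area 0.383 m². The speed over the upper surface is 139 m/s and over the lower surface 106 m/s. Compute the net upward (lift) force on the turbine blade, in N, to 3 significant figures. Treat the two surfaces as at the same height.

F = 1410 N

From P + ½ρv² = const at equal height, P_low − P_up = ½ρ(v_up² − v_low²).
ΔP = ½·0.910·(139² − 106²) = 3680 Pa.
Lift = ΔP · A = 3680 × 0.383 = 1410 N.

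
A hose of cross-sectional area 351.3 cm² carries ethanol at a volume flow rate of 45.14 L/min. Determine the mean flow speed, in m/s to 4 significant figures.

v ≈ 0.02142 m/s

Q = 45.14 L/min = 0.0007523 m³/s.
v = Q/A = 0.0007523 / 0.03513 = 0.02142 m/s.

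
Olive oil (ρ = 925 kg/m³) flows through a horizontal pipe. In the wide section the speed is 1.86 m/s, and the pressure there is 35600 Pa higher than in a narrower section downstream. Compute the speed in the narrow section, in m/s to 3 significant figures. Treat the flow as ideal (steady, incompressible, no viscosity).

Along the level pipe P + ½ρv² is conserved, hence v₂² = v₁² + 2(P₁ − P₂)/ρ.
v₂ = √(1.86² + 2·35600/925) = √(3.46 + 77.0) = 8.97 m/s.

v₂ ≈ 8.97 m/s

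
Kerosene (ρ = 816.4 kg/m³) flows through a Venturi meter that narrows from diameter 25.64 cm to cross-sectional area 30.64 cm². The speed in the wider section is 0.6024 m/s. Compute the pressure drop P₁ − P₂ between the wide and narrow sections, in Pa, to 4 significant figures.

By continuity, v₂ = v₁·A₁/A₂ = 0.6024·(516.3/30.64) = 10.15 m/s.
The pipe is horizontal, so Bernoulli reduces to P₁ + ½ρv₁² = P₂ + ½ρv₂².
P₁ − P₂ = ½·816.4·(10.15² − 0.6024²) = ½·816.4·102.7 = 41920 Pa.

ΔP = 41920 Pa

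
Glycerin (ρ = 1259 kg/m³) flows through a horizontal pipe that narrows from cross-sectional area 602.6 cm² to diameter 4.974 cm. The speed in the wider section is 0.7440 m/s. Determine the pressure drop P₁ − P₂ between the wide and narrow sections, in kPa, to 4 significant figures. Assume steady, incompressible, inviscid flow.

Continuity gives A₁v₁ = A₂v₂, so v₂ = (602.6 cm²)/(19.43 cm²) × 0.7440 m/s = 23.07 m/s.
Bernoulli (h₁ = h₂): P₁ − P₂ = ½ρ(v₂² − v₁²).
P₁ − P₂ = ½·1259·(23.07² − 0.7440²) = ½·1259·531.8 = 334800 Pa.

ΔP ≈ 334.8 kPa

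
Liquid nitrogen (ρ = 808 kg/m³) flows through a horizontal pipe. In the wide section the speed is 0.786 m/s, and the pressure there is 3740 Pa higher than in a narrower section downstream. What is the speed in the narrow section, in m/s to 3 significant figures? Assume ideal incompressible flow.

Along the level pipe P + ½ρv² is conserved, hence v₂² = v₁² + 2(P₁ − P₂)/ρ.
v₂ = √(0.786² + 2·3740/808) = √(0.618 + 9.26) = 3.14 m/s.

v₂ ≈ 3.14 m/s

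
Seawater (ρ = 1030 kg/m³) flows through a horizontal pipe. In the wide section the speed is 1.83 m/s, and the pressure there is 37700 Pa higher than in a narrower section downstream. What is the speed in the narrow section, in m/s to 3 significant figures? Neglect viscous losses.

8.75 m/s

Horizontal Bernoulli: P₁ + ½ρv₁² = P₂ + ½ρv₂², so v₂² = v₁² + 2(P₁ − P₂)/ρ.
v₂ = √(1.83² + 2·37700/1030) = √(3.35 + 73.2) = 8.75 m/s.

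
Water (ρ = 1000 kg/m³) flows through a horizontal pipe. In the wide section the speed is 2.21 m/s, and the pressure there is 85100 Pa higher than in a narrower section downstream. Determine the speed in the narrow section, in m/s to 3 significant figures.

v₂ ≈ 13.2 m/s

Horizontal Bernoulli: P₁ + ½ρv₁² = P₂ + ½ρv₂², so v₂² = v₁² + 2(P₁ − P₂)/ρ.
v₂ = √(2.21² + 2·85100/1000) = √(4.88 + 170) = 13.2 m/s.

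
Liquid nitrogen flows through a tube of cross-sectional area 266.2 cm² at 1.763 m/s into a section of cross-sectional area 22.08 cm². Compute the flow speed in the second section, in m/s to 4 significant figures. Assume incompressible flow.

Mass conservation (A₁v₁ = A₂v₂) gives v₂ = 1.763 × 266.2/22.08 = 21.26 m/s.

v₂ = 21.26 m/s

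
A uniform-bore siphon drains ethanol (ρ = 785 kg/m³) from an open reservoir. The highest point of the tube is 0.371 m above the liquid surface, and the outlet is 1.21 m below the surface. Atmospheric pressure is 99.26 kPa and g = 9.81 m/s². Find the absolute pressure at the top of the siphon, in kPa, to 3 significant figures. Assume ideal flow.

P_top ≈ 87.1 kPa

From the surface to the outlet (both open to atmosphere, surface at rest): v = √(2g·h_out) = √(2·9.81·1.21) = 4.87 m/s.
With constant cross-section the crest speed equals v; applying Bernoulli from the surface up to the crest, P_top = P_atm − ½ρv² − ρg·h_top.
P_top = 99260 − ½·785·4.87² − 785·9.81·0.371 = 87100 Pa.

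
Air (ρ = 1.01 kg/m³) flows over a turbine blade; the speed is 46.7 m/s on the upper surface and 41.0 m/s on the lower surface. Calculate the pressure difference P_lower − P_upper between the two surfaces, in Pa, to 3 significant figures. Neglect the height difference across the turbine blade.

Bernoulli (same height): P_lower − P_upper = ½ρ(v_upper² − v_lower²).
ΔP = ½·1.01·(46.7² − 41.0²) = 252 Pa.

ΔP ≈ 252 Pa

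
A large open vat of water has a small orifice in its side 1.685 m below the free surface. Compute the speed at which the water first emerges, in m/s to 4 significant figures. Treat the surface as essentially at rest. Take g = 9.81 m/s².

With the surface at rest and both surface and jet at atmospheric pressure, Bernoulli gives ρg h = ½ρv², so v = √(2gh) = √(2·9.81·1.685) = 5.750 m/s.

v = 5.750 m/s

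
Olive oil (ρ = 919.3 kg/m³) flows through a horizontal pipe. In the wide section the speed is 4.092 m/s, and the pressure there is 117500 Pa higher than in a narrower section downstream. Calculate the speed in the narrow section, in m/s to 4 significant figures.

With h₁ = h₂, rearranging Bernoulli gives v₂ = √(v₁² + 2ΔP/ρ).
v₂ = √(4.092² + 2·117500/919.3) = √(16.74 + 255.6) = 16.50 m/s.

v₂ ≈ 16.50 m/s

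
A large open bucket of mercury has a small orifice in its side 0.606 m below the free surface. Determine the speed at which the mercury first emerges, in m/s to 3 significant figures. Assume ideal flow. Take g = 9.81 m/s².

Torricelli's result v = √(2gh) gives v = √(2·9.81·0.606) = 3.45 m/s.

v ≈ 3.45 m/s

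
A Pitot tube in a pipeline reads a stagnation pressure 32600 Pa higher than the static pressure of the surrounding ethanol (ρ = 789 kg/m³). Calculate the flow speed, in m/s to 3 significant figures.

v ≈ 9.09 m/s

At the stagnation point the flow is brought to rest, so Bernoulli gives P_stag − P_static = ½ρv².
v = √(2ΔP/ρ) = √(2·32600/789) = 9.09 m/s.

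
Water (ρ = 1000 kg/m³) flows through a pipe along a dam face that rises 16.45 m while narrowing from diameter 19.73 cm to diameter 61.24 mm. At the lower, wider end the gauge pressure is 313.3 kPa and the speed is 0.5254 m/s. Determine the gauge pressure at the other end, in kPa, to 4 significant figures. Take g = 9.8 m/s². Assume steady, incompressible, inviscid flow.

Mass conservation (A₁v₁ = A₂v₂) gives v₂ = 0.5254 × 305.7/29.46 = 5.453 m/s.
Energy conservation along the streamline gives P₂ = P₁ − ½ρ(v₂² − v₁²) − ρg(h₂ − h₁).
P₂ = 313300 + ½·1000·(0.5254² − 5.453²) − 1000·9.8·(+16.45) = 313300 + (-14730) − (161200) = 137400 Pa.

137.4 kPa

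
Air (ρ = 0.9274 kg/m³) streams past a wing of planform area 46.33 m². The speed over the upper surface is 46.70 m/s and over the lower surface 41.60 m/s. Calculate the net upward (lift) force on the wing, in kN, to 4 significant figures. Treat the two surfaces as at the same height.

The faster flow above has the lower pressure; Bernoulli (same height) gives ΔP = ½ρ(v_up² − v_low²).
ΔP = ½·0.9274·(46.70² − 41.60²) = 208.8 Pa.
Lift = ΔP · A = 208.8 × 46.33 = 9675 N.

F ≈ 9.675 kN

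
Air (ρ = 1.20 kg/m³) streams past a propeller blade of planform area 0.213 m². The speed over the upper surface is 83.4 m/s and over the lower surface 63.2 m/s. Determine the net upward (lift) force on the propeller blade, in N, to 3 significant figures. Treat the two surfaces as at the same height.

F ≈ 378 N

The faster flow above has the lower pressure; Bernoulli (same height) gives ΔP = ½ρ(v_up² − v_low²).
ΔP = ½·1.20·(83.4² − 63.2²) = 1780 Pa.
Lift = ΔP · A = 1780 × 0.213 = 378 N.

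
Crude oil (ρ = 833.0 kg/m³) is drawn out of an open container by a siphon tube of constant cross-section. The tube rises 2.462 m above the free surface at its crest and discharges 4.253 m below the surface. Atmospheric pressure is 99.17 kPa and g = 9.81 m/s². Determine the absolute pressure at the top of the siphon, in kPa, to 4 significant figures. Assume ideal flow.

From the surface to the outlet (both open to atmosphere, surface at rest): v = √(2g·h_out) = √(2·9.81·4.253) = 9.135 m/s.
With constant cross-section the crest speed equals v; applying Bernoulli from the surface up to the crest, P_top = P_atm − ½ρv² − ρg·h_top.
P_top = 99170 − ½·833.0·9.135² − 833.0·9.81·2.462 = 44300 Pa.

P_top = 44.30 kPa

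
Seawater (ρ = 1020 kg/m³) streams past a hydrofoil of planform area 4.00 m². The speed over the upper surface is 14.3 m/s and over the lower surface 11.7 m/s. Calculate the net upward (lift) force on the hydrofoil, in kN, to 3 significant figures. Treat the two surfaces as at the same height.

From P + ½ρv² = const at equal height, P_low − P_up = ½ρ(v_up² − v_low²).
ΔP = ½·1020·(14.3² − 11.7²) = 34500 Pa.
Lift = ΔP · A = 34500 × 4.00 = 138000 N.

F ≈ 138 kN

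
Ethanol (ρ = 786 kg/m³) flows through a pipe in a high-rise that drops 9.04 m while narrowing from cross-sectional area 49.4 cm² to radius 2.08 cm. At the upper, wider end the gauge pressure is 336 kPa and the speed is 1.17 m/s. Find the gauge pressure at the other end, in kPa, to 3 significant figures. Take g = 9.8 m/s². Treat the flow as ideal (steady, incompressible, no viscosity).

Continuity gives A₁v₁ = A₂v₂, so v₂ = (49.4 cm²)/(13.6 cm²) × 1.17 m/s = 4.25 m/s.
Energy conservation along the streamline gives P₂ = P₁ − ½ρ(v₂² − v₁²) − ρg(h₂ − h₁).
P₂ = 336000 + ½·786·(1.17² − 4.25²) − 786·9.8·(−9.04) = 336000 + (-6570) − (-69600) = 399000 Pa.

P₂ ≈ 399 kPa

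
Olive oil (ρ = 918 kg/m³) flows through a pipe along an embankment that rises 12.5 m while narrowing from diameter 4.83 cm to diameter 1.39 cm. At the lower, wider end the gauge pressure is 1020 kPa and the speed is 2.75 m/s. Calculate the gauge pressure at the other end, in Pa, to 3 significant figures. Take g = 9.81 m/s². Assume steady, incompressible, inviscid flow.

P₂ ≈ 405000 Pa

Continuity gives A₁v₁ = A₂v₂, so v₂ = (18.3 cm²)/(1.52 cm²) × 2.75 m/s = 33.2 m/s.
Bernoulli: P₁ + ½ρv₁² + ρg h₁ = P₂ + ½ρv₂² + ρg h₂, so P₂ = P₁ + ½ρ(v₁² − v₂²) − ρg(h₂ − h₁).
P₂ = 1020000 + ½·918·(2.75² − 33.2²) − 918·9.81·(+12.5) = 1020000 + (-503000) − (113000) = 405000 Pa.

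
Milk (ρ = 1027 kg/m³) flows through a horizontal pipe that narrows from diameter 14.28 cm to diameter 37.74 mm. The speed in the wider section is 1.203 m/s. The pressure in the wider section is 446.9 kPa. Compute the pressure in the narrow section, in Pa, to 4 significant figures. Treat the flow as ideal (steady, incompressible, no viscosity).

By continuity, v₂ = v₁·A₁/A₂ = 1.203·(160.2/11.19) = 17.22 m/s.
With no height change, Bernoulli's equation is P₁ + ½ρv₁² = P₂ + ½ρv₂².
P₂ = P₁ − ½ρ(v₂² − v₁²) = 446900 − ½·1027·(17.22² − 1.203²) = 446900 − 151600 = 295300 Pa.

P₂ ≈ 295300 Pa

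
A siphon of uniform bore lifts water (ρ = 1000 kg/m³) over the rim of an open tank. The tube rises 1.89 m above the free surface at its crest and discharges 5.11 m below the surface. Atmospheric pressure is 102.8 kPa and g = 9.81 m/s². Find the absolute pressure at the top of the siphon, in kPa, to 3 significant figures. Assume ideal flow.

From the surface to the outlet (both open to atmosphere, surface at rest): v = √(2g·h_out) = √(2·9.81·5.11) = 10.0 m/s.
Continuity keeps v the same throughout the tube; from surface to crest, P_atm + 0 = P_top + ½ρv² + ρg·h_top.
P_top = 102800 − ½·1000·10.0² − 1000·9.81·1.89 = 34100 Pa.

P_top = 34.1 kPa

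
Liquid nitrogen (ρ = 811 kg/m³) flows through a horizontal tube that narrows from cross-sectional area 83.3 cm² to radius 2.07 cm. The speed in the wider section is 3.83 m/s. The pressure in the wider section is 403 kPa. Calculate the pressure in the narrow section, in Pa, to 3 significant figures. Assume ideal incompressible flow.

By continuity, v₂ = v₁·A₁/A₂ = 3.83·(83.3/13.5) = 23.7 m/s.
The pipe is horizontal, so Bernoulli reduces to P₁ + ½ρv₁² = P₂ + ½ρv₂².
P₂ = P₁ − ½ρ(v₂² − v₁²) = 403000 − ½·811·(23.7² − 3.83²) = 403000 − 222000 = 181000 Pa.

P₂ ≈ 181000 Pa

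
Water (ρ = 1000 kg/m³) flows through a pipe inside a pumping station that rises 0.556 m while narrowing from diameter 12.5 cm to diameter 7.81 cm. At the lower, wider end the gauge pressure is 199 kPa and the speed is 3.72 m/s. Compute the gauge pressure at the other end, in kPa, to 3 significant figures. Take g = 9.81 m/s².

P₂ ≈ 155 kPa

Mass conservation (A₁v₁ = A₂v₂) gives v₂ = 3.72 × 123/47.9 = 9.53 m/s.
Energy conservation along the streamline gives P₂ = P₁ − ½ρ(v₂² − v₁²) − ρg(h₂ − h₁).
P₂ = 199000 + ½·1000·(3.72² − 9.53²) − 1000·9.81·(+0.556) = 199000 + (-38500) − (5450) = 155000 Pa.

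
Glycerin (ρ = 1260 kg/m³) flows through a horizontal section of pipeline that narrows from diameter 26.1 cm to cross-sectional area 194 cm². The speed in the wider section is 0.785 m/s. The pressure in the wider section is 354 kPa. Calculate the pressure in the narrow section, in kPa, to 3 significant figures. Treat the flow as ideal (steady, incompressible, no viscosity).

Continuity gives A₁v₁ = A₂v₂, so v₂ = (535 cm²)/(194 cm²) × 0.785 m/s = 2.16 m/s.
Along the horizontal streamline, P + ½ρv² is constant.
P₂ = P₁ − ½ρ(v₂² − v₁²) = 354000 − ½·1260·(2.16² − 0.785²) = 354000 − 2560 = 351000 Pa.

351 kPa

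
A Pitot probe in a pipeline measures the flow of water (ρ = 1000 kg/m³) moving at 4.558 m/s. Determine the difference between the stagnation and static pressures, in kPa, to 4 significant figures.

At the stagnation point the flow is brought to rest, so Bernoulli gives P_stag − P_static = ½ρv².
ΔP = ½·1000·4.558² = 10390 Pa.

ΔP ≈ 10.39 kPa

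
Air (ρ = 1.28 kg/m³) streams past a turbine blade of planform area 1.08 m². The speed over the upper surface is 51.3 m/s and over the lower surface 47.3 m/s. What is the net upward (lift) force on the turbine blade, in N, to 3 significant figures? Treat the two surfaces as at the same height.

The faster flow above has the lower pressure; Bernoulli (same height) gives ΔP = ½ρ(v_up² − v_low²).
ΔP = ½·1.28·(51.3² − 47.3²) = 252 Pa.
Lift = ΔP · A = 252 × 1.08 = 273 N.

F ≈ 273 N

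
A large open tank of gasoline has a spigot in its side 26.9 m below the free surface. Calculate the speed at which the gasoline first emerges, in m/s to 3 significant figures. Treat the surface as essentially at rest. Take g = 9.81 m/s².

v ≈ 23.0 m/s

Bernoulli from surface to hole (P equal, v_surface ≈ 0): v = √(2gh) = √(2×9.81×26.9) = 23.0 m/s.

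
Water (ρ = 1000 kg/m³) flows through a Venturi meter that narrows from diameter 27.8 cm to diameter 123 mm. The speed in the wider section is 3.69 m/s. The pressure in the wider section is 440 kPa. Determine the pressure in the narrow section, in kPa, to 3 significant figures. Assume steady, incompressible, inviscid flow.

P₂ = 269 kPa

By continuity, v₂ = v₁·A₁/A₂ = 3.69·(607/119) = 18.8 m/s.
With no height change, Bernoulli's equation is P₁ + ½ρv₁² = P₂ + ½ρv₂².
P₂ = P₁ − ½ρ(v₂² − v₁²) = 440000 − ½·1000·(18.8² − 3.69²) = 440000 − 171000 = 269000 Pa.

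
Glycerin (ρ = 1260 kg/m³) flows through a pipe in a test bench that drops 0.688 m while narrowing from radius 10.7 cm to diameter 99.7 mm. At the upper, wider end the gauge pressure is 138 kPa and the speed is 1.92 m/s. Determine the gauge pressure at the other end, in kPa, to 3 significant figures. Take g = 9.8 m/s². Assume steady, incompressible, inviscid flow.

Continuity gives A₁v₁ = A₂v₂, so v₂ = (360 cm²)/(78.1 cm²) × 1.92 m/s = 8.85 m/s.
Bernoulli: P₁ + ½ρv₁² + ρg h₁ = P₂ + ½ρv₂² + ρg h₂, so P₂ = P₁ + ½ρ(v₁² − v₂²) − ρg(h₂ − h₁).
P₂ = 138000 + ½·1260·(1.92² − 8.85²) − 1260·9.8·(−0.688) = 138000 + (-47000) − (-8500) = 99500 Pa.

P₂ = 99.5 kPa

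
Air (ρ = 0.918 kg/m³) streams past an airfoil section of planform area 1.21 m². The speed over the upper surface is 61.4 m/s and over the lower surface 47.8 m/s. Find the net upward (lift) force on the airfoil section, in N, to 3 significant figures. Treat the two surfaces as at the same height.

F ≈ 825 N

With equal heights on the two surfaces, Bernoulli gives P_lower − P_upper = ½ρ(v_upper² − v_lower²).
ΔP = ½·0.918·(61.4² − 47.8²) = 682 Pa.
Lift = ΔP · A = 682 × 1.21 = 825 N.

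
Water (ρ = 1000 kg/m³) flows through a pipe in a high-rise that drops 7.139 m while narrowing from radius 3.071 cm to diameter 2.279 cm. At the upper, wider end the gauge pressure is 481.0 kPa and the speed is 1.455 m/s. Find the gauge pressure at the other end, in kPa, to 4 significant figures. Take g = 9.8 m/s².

496.2 kPa

By continuity, v₂ = v₁·A₁/A₂ = 1.455·(29.63/4.079) = 10.57 m/s.
Energy conservation along the streamline gives P₂ = P₁ − ½ρ(v₂² − v₁²) − ρg(h₂ − h₁).
P₂ = 481000 + ½·1000·(1.455² − 10.57²) − 1000·9.8·(−7.139) = 481000 + (-54780) − (-69960) = 496200 Pa.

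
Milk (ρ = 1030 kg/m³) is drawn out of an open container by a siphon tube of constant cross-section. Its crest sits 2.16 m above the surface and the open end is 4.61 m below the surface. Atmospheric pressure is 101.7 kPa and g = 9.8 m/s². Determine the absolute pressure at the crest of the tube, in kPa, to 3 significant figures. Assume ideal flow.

P_top ≈ 33.4 kPa

Bernoulli surface→outlet gives ½v² = g·h_out, so v = √(2·9.8·4.61) = 9.51 m/s.
Continuity keeps v the same throughout the tube; from surface to crest, P_atm + 0 = P_top + ½ρv² + ρg·h_top.
P_top = 101700 − ½·1030·9.51² − 1030·9.8·2.16 = 33400 Pa.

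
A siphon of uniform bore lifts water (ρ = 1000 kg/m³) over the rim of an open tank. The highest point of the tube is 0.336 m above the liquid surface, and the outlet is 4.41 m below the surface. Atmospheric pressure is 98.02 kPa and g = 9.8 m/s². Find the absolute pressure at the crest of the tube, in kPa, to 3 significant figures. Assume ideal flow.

From the surface to the outlet (both open to atmosphere, surface at rest): v = √(2g·h_out) = √(2·9.8·4.41) = 9.30 m/s.
The bore is uniform, so the speed at the crest is the same v. Bernoulli surface→crest: P_atm = P_top + ½ρv² + ρg·h_top.
P_top = 98020 − ½·1000·9.30² − 1000·9.8·0.336 = 51500 Pa.

51.5 kPa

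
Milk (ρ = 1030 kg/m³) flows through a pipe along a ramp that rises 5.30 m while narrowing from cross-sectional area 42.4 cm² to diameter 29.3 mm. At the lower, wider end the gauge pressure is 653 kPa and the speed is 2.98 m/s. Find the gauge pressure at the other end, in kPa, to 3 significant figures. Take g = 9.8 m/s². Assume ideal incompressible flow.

Mass conservation (A₁v₁ = A₂v₂) gives v₂ = 2.98 × 42.4/6.74 = 18.7 m/s.
Bernoulli: P₁ + ½ρv₁² + ρg h₁ = P₂ + ½ρv₂² + ρg h₂, so P₂ = P₁ + ½ρ(v₁² − v₂²) − ρg(h₂ − h₁).
P₂ = 653000 + ½·1030·(2.98² − 18.7²) − 1030·9.8·(+5.30) = 653000 + (-176000) − (53500) = 423000 Pa.

423 kPa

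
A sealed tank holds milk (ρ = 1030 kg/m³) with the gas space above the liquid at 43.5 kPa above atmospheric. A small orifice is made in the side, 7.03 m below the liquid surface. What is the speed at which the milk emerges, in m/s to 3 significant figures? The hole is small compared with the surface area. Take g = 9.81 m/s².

Take point 1 at the surface (v₁ ≈ 0) and point 2 at the hole (at atmospheric pressure). Bernoulli: P₁ + ρg h = P_atm + ½ρv₂².
With P₁ − P_atm = 43500 Pa, v₂ = √(2gh + 2ΔP/ρ) = √(2·9.81·7.03 + 2·43500/1030) = 14.9 m/s.

v ≈ 14.9 m/s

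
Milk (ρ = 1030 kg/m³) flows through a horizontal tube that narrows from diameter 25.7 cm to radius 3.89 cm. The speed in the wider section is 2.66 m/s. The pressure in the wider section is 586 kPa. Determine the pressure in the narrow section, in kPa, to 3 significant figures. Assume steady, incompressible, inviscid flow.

P₂ ≈ 156 kPa

Continuity gives A₁v₁ = A₂v₂, so v₂ = (519 cm²)/(47.5 cm²) × 2.66 m/s = 29.0 m/s.
The pipe is horizontal, so Bernoulli reduces to P₁ + ½ρv₁² = P₂ + ½ρv₂².
P₂ = P₁ − ½ρ(v₂² − v₁²) = 586000 − ½·1030·(29.0² − 2.66²) = 586000 − 430000 = 156000 Pa.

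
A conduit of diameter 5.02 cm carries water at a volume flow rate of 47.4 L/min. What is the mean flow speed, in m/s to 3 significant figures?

v ≈ 0.399 m/s

Q = 47.4 L/min = 0.000790 m³/s.
v = Q/A = 0.000790 / 0.00198 = 0.399 m/s.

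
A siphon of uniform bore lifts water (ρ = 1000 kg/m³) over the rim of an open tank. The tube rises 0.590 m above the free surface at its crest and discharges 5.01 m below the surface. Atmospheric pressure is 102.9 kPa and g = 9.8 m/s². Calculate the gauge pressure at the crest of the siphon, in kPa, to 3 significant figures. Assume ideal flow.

P_gauge = -54.9 kPa

From the surface to the outlet (both open to atmosphere, surface at rest): v = √(2g·h_out) = √(2·9.8·5.01) = 9.91 m/s.
The bore is uniform, so the speed at the crest is the same v. Bernoulli surface→crest: P_atm = P_top + ½ρv² + ρg·h_top.
P_top = 102900 − ½·1000·9.91² − 1000·9.8·0.590 = 48000 Pa. So P_gauge = P_top − P_atm = -54900 Pa.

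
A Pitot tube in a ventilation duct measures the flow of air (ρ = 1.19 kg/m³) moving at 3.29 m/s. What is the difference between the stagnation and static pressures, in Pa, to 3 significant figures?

6.44 Pa

Bernoulli between the free stream and the stagnation point: ½ρv² = P_stag − P_static.
ΔP = ½·1.19·3.29² = 6.44 Pa.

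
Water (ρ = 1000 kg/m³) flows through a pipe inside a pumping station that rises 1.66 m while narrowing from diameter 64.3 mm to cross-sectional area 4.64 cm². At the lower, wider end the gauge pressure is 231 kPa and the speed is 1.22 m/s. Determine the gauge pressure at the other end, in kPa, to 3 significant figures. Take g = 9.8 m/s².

P₂ ≈ 179 kPa

Mass conservation (A₁v₁ = A₂v₂) gives v₂ = 1.22 × 32.5/4.64 = 8.54 m/s.
Energy conservation along the streamline gives P₂ = P₁ − ½ρ(v₂² − v₁²) − ρg(h₂ − h₁).
P₂ = 231000 + ½·1000·(1.22² − 8.54²) − 1000·9.8·(+1.66) = 231000 + (-35700) − (16300) = 179000 Pa.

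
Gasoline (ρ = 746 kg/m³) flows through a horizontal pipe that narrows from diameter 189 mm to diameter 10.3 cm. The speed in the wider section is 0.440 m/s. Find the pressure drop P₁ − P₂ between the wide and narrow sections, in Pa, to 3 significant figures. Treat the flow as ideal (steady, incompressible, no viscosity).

The volume flow rate is constant, so v₂ = (A₁/A₂)v₁ = (281/83.3)·0.440 = 1.48 m/s.
Along the horizontal streamline, P + ½ρv² is constant.
P₁ − P₂ = ½·746·(1.48² − 0.440²) = ½·746·2.00 = 746 Pa.

746 Pa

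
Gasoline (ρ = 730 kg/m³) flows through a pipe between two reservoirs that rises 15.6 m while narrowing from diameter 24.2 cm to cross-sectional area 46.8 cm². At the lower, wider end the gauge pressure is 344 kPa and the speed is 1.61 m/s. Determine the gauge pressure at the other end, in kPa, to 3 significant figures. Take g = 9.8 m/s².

The volume flow rate is constant, so v₂ = (A₁/A₂)v₁ = (460/46.8)·1.61 = 15.8 m/s.
Energy conservation along the streamline gives P₂ = P₁ − ½ρ(v₂² − v₁²) − ρg(h₂ − h₁).
P₂ = 344000 + ½·730·(1.61² − 15.8²) − 730·9.8·(+15.6) = 344000 + (-90400) − (112000) = 142000 Pa.

P₂ ≈ 142 kPa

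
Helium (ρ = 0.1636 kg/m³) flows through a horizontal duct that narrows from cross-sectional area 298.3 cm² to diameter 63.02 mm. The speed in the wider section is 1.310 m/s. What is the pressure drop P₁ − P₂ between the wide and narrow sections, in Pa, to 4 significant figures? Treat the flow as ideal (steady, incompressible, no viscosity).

Continuity gives A₁v₁ = A₂v₂, so v₂ = (298.3 cm²)/(31.19 cm²) × 1.310 m/s = 12.53 m/s.
Bernoulli (h₁ = h₂): P₁ − P₂ = ½ρ(v₂² − v₁²).
P₁ − P₂ = ½·0.1636·(12.53² − 1.310²) = ½·0.1636·155.2 = 12.70 Pa.

12.70 Pa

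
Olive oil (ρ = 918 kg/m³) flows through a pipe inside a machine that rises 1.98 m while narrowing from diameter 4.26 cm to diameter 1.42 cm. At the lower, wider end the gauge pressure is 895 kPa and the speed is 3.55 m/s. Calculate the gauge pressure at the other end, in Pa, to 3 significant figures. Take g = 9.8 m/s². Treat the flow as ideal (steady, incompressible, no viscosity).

P₂ ≈ 414000 Pa

The volume flow rate is constant, so v₂ = (A₁/A₂)v₁ = (14.3/1.58)·3.55 = 32.0 m/s.
Bernoulli: P₁ + ½ρv₁² + ρg h₁ = P₂ + ½ρv₂² + ρg h₂, so P₂ = P₁ + ½ρ(v₁² − v₂²) − ρg(h₂ − h₁).
P₂ = 895000 + ½·918·(3.55² − 32.0²) − 918·9.8·(+1.98) = 895000 + (-463000) − (17800) = 414000 Pa.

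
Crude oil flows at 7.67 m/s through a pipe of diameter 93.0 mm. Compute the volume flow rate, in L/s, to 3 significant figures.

Q = A·v = 0.00679 m² × 7.67 m/s = 0.0521 m³/s.
Converting: 0.0521 m³/s × 1000 = 52.1 L/s.

52.1 L/s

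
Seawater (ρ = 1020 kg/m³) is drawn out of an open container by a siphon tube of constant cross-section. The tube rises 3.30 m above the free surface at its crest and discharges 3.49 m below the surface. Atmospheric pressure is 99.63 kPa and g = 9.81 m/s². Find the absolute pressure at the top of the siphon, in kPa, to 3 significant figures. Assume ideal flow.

31.7 kPa

The outlet speed comes from Torricelli: v = √(2g·3.49) = 8.27 m/s.
With constant cross-section the crest speed equals v; applying Bernoulli from the surface up to the crest, P_top = P_atm − ½ρv² − ρg·h_top.
P_top = 99630 − ½·1020·8.27² − 1020·9.81·3.30 = 31700 Pa.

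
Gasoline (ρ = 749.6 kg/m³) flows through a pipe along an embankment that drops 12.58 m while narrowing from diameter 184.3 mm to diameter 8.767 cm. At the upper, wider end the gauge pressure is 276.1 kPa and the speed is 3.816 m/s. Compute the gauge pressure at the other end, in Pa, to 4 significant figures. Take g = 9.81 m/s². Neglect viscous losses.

P₂ ≈ 267500 Pa

By continuity, v₂ = v₁·A₁/A₂ = 3.816·(266.8/60.37) = 16.86 m/s.
Applying Bernoulli between the two ends and solving for P₂: P₂ = P₁ + ½ρ(v₁² − v₂²) − ρgΔh.
P₂ = 276100 + ½·749.6·(3.816² − 16.86²) − 749.6·9.81·(−12.58) = 276100 + (-101100) − (-92510) = 267500 Pa.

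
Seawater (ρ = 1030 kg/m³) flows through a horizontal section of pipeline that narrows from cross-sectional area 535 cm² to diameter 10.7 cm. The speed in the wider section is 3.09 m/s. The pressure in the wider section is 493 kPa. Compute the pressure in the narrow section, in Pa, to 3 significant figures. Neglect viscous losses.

P₂ = 324000 Pa

The volume flow rate is constant, so v₂ = (A₁/A₂)v₁ = (535/89.9)·3.09 = 18.4 m/s.
With no height change, Bernoulli's equation is P₁ + ½ρv₁² = P₂ + ½ρv₂².
P₂ = P₁ − ½ρ(v₂² − v₁²) = 493000 − ½·1030·(18.4² − 3.09²) = 493000 − 169000 = 324000 Pa.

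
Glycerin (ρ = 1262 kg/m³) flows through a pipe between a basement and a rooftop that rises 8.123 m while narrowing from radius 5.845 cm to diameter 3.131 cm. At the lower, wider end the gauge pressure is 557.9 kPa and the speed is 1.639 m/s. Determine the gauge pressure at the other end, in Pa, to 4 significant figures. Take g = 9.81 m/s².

P₂ = 129600 Pa

Mass conservation (A₁v₁ = A₂v₂) gives v₂ = 1.639 × 107.3/7.699 = 22.85 m/s.
Energy conservation along the streamline gives P₂ = P₁ − ½ρ(v₂² − v₁²) − ρg(h₂ − h₁).
P₂ = 557900 + ½·1262·(1.639² − 22.85²) − 1262·9.81·(+8.123) = 557900 + (-327700) − (100600) = 129600 Pa.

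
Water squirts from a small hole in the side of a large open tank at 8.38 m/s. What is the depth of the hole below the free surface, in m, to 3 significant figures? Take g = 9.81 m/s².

For a small hole in a large open tank, ½v² = gh, giving h = v²/(2g).
h = 8.38²/(2·9.81) = 70.2/19.62 = 3.58 m.

3.58 m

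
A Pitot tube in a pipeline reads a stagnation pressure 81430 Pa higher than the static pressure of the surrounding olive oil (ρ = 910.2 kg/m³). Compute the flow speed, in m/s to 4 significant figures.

v = 13.38 m/s

At the stagnation point the flow is brought to rest, so Bernoulli gives P_stag − P_static = ½ρv².
v = √(2ΔP/ρ) = √(2·81430/910.2) = 13.38 m/s.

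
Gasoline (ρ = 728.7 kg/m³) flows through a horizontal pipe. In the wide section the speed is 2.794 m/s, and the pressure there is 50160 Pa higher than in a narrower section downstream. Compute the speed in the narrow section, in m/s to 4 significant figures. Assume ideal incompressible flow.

Along the level pipe P + ½ρv² is conserved, hence v₂² = v₁² + 2(P₁ − P₂)/ρ.
v₂ = √(2.794² + 2·50160/728.7) = √(7.806 + 137.7) = 12.06 m/s.

12.06 m/s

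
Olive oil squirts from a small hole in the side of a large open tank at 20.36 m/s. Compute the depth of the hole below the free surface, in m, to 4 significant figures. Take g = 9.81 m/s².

h ≈ 21.13 m

Inverting v = √(2gh) gives h = v² / 2g.
h = 20.36²/(2·9.81) = 414.5/19.62 = 21.13 m.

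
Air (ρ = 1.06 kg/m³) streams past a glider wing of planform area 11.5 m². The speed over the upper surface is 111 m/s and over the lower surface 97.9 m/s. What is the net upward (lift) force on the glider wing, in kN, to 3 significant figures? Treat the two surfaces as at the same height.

The faster flow above has the lower pressure; Bernoulli (same height) gives ΔP = ½ρ(v_up² − v_low²).
ΔP = ½·1.06·(111² − 97.9²) = 1450 Pa.
Lift = ΔP · A = 1450 × 11.5 = 16700 N.

F ≈ 16.7 kN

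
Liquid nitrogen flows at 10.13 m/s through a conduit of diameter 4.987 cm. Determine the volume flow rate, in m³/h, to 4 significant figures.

71.23 m³/h

Q = A·v = 0.001953 m² × 10.13 m/s = 0.01979 m³/s.
Converting: 0.01979 m³/s × 3600 = 71.23 m³/h.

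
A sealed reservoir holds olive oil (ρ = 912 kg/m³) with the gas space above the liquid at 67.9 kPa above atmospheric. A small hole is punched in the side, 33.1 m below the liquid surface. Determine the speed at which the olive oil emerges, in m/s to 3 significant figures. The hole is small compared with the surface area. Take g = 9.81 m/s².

28.3 m/s

Take point 1 at the surface (v₁ ≈ 0) and point 2 at the hole (at atmospheric pressure). Bernoulli: P₁ + ρg h = P_atm + ½ρv₂².
With P₁ − P_atm = 67900 Pa, v₂ = √(2gh + 2ΔP/ρ) = √(2·9.81·33.1 + 2·67900/912) = 28.3 m/s.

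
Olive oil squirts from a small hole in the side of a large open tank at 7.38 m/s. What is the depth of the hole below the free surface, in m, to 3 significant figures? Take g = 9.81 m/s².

For a small hole in a large open tank, ½v² = gh, giving h = v²/(2g).
h = 7.38²/(2·9.81) = 54.5/19.62 = 2.78 m.

h = 2.78 m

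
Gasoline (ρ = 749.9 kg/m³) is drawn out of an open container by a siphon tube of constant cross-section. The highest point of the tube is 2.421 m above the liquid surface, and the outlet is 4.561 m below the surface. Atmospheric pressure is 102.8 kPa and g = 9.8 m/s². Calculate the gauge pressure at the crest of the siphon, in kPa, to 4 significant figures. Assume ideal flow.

P_gauge ≈ -51.31 kPa

The outlet speed comes from Torricelli: v = √(2g·4.561) = 9.455 m/s.
Continuity keeps v the same throughout the tube; from surface to crest, P_atm + 0 = P_top + ½ρv² + ρg·h_top.
P_top = 102800 − ½·749.9·9.455² − 749.9·9.8·2.421 = 51490 Pa. So P_gauge = P_top − P_atm = -51310 Pa.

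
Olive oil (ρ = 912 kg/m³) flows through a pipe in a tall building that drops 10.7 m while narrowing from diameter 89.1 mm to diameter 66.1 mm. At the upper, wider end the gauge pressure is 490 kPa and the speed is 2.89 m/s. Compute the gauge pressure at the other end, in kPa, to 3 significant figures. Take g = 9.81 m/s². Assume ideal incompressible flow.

P₂ ≈ 577 kPa

Mass conservation (A₁v₁ = A₂v₂) gives v₂ = 2.89 × 62.4/34.3 = 5.25 m/s.
Energy conservation along the streamline gives P₂ = P₁ − ½ρ(v₂² − v₁²) − ρg(h₂ − h₁).
P₂ = 490000 + ½·912·(2.89² − 5.25²) − 912·9.81·(−10.7) = 490000 + (-8770) − (-95700) = 577000 Pa.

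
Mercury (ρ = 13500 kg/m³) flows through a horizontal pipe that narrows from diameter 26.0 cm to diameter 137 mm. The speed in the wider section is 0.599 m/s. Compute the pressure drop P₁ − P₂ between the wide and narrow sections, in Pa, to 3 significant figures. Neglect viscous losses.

ΔP ≈ 29000 Pa

Continuity gives A₁v₁ = A₂v₂, so v₂ = (531 cm²)/(147 cm²) × 0.599 m/s = 2.16 m/s.
The pipe is horizontal, so Bernoulli reduces to P₁ + ½ρv₁² = P₂ + ½ρv₂².
P₁ − P₂ = ½·13500·(2.16² − 0.599²) = ½·13500·4.30 = 29000 Pa.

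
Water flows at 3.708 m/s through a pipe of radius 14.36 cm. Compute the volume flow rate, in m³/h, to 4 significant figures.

Q ≈ 864.8 m³/h

Q = A·v = 0.06478 m² × 3.708 m/s = 0.2402 m³/s.
Converting: 0.2402 m³/s × 3600 = 864.8 m³/h.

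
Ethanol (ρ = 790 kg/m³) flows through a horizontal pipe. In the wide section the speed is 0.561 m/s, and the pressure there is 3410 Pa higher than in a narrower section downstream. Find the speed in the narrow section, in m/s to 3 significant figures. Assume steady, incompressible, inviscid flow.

v₂ ≈ 2.99 m/s

With h₁ = h₂, rearranging Bernoulli gives v₂ = √(v₁² + 2ΔP/ρ).
v₂ = √(0.561² + 2·3410/790) = √(0.315 + 8.63) = 2.99 m/s.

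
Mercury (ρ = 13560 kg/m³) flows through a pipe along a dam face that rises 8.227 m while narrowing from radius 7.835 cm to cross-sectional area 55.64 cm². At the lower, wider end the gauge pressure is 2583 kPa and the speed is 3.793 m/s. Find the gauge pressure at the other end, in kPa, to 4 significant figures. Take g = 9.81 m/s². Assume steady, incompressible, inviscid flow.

Continuity gives A₁v₁ = A₂v₂, so v₂ = (192.9 cm²)/(55.64 cm²) × 3.793 m/s = 13.15 m/s.
Bernoulli: P₁ + ½ρv₁² + ρg h₁ = P₂ + ½ρv₂² + ρg h₂, so P₂ = P₁ + ½ρ(v₁² − v₂²) − ρg(h₂ − h₁).
P₂ = 2583000 + ½·13560·(3.793² − 13.15²) − 13560·9.81·(+8.227) = 2583000 + (-1074000) − (1094000) = 414300 Pa.

P₂ ≈ 414.3 kPa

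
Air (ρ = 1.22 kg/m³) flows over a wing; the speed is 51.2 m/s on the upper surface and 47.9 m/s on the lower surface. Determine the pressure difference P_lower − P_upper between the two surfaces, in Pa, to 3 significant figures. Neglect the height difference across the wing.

Bernoulli (same height): P_lower − P_upper = ½ρ(v_upper² − v_lower²).
ΔP = ½·1.22·(51.2² − 47.9²) = 199 Pa.

ΔP ≈ 199 Pa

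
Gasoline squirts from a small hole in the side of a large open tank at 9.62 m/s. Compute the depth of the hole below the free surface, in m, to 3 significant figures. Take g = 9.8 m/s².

Torricelli: v = √(2gh), so h = v²/(2g).
h = 9.62²/(2·9.8) = 92.5/19.60 = 4.72 m.

h = 4.72 m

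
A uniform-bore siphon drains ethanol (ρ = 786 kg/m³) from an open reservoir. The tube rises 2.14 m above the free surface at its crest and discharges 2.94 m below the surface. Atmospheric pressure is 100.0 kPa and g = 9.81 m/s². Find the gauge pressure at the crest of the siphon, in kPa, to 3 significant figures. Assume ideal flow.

P_gauge ≈ -39.2 kPa

Bernoulli surface→outlet gives ½v² = g·h_out, so v = √(2·9.81·2.94) = 7.59 m/s.
Continuity keeps v the same throughout the tube; from surface to crest, P_atm + 0 = P_top + ½ρv² + ρg·h_top.
P_top = 100000 − ½·786·7.59² − 786·9.81·2.14 = 60800 Pa. So P_gauge = P_top − P_atm = -39200 Pa.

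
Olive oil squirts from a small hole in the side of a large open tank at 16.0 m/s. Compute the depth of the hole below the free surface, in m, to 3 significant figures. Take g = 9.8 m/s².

Inverting v = √(2gh) gives h = v² / 2g.
h = 16.0²/(2·9.8) = 256/19.60 = 13.1 m.

h ≈ 13.1 m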